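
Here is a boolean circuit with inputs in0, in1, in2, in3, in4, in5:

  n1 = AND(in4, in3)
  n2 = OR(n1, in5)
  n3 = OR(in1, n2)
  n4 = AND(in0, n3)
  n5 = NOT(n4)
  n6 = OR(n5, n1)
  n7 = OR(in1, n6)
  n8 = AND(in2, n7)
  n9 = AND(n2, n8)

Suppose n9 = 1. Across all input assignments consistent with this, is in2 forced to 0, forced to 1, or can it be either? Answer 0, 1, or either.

1

n9 = AND(n2, n8) must be 1, so both n2 = 1 and n8 = 1.
Every assignment with n9 = 1 has in2 = 1; there are 17 such assignment(s).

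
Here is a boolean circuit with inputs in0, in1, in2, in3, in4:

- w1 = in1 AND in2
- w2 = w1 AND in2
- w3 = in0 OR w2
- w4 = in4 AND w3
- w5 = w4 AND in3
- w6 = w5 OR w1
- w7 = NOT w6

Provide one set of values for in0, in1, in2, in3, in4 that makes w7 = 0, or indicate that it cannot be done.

w7 = NOT w6 must be 0, so w6 = 1.
w6 = w5 OR w1 must be 1, so at least one of w5, w1 is 1.
Check with in0=0, in1=1, in2=1, in3=0, in4=1:
w1 = in1 AND in2 = 1 AND 1 = 1
w2 = w1 AND in2 = 1 AND 1 = 1
w3 = in0 OR w2 = 0 OR 1 = 1
w4 = in4 AND w3 = 1 AND 1 = 1
w5 = w4 AND in3 = 1 AND 0 = 0
w6 = w5 OR w1 = 0 OR 1 = 1
w7 = NOT w6 = NOT 1 = 0
So w7 = 0 as required.

in0=0, in1=1, in2=1, in3=0, in4=1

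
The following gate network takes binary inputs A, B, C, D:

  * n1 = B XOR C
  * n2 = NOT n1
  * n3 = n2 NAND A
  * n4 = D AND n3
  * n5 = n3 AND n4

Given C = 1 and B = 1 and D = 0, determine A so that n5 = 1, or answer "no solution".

With C = 1 and B = 1 and D = 0 fixed, none of the 2 settings of A give n5 = 1.
For example, with A=0:
n1 = B XOR C = 1 XOR 1 = 0
n2 = NOT n1 = NOT 0 = 1
n3 = n2 NAND A = 1 NAND 0 = 1
n4 = D AND n3 = 0 AND 1 = 0
n5 = n3 AND n4 = 1 AND 0 = 0
giving n5 = 0 ≠ 1.

no solution exists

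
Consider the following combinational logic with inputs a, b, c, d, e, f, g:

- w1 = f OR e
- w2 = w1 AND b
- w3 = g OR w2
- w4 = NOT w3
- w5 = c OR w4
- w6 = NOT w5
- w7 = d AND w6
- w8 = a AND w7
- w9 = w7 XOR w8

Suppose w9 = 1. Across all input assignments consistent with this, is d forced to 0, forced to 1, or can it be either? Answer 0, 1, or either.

1

w9 = w7 XOR w8 must be 1, so w7 and w8 differ.
Every assignment with w9 = 1 has d = 1; there are 11 such assignment(s).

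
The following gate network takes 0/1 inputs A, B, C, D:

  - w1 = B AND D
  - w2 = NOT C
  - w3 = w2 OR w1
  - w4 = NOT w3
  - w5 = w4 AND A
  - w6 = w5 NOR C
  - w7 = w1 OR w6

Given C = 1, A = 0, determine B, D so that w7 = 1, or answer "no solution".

B=1, D=1

w7 = w1 OR w6 must be 1, so at least one of w1, w6 is 1.
Check with C = 1, A = 0 and B=1, D=1:
w1 = B AND D = 1 AND 1 = 1
w2 = NOT C = NOT 1 = 0
w3 = w2 OR w1 = 0 OR 1 = 1
w4 = NOT w3 = NOT 1 = 0
w5 = w4 AND A = 0 AND 0 = 0
w6 = w5 NOR C = 0 NOR 1 = 0
w7 = w1 OR w6 = 1 OR 0 = 1
So w7 = 1.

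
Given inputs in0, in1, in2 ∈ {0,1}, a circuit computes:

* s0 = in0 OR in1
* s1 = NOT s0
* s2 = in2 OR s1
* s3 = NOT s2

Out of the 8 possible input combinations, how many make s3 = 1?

s3 = NOT s2 must be 1, so s2 = 0.
s2 = in2 OR s1 must be 0, so both in2 = 0 and s1 = 0.
s1 = NOT s0 must be 0, so s0 = 1.
Satisfying assignments:
  in0=0, in1=1, in2=0
  in0=1, in1=0, in2=0
  in0=1, in1=1, in2=0

3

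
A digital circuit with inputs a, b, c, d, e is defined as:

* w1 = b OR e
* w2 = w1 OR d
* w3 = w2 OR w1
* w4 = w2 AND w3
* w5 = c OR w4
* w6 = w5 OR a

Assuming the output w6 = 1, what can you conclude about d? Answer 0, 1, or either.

Both values of d occur among assignments with w6 = 1:
  d=0: a=0, b=0, c=0, d=0, e=1
  d=1: a=0, b=0, c=0, d=1, e=0

either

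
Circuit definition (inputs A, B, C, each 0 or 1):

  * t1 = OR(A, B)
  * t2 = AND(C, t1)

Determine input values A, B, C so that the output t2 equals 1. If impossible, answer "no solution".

A=0, B=1, C=1

t2 = AND(C, t1) must be 1, so both C = 1 and t1 = 1.
Check with A=0, B=1, C=1:
t1 = OR(A, B) = OR(0, 1) = 1
t2 = AND(C, t1) = AND(1, 1) = 1
So t2 = 1 as required.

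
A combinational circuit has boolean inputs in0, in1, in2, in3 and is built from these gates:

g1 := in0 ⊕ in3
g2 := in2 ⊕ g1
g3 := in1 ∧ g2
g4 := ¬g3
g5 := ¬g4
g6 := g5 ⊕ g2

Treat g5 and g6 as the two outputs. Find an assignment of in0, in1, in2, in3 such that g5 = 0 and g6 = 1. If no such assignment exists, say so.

in0=0, in1=0, in2=0, in3=1

Check with in0=0, in1=0, in2=0, in3=1:
g1 = in0 ⊕ in3 = 0 ⊕ 1 = 1
g2 = in2 ⊕ g1 = 0 ⊕ 1 = 1
g3 = in1 ∧ g2 = 0 ∧ 1 = 0
g4 = ¬g3 = ¬0 = 1
g5 = ¬g4 = ¬1 = 0
g6 = g5 ⊕ g2 = 0 ⊕ 1 = 1
So g5 = 0 and g6 = 1.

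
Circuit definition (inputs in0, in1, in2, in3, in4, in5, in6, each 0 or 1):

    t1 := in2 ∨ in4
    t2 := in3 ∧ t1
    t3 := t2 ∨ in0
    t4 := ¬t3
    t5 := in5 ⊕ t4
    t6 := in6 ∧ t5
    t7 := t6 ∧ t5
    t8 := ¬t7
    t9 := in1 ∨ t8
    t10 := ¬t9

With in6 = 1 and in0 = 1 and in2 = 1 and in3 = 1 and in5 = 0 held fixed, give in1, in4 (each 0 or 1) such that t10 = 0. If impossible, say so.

t10 = ¬t9 must be 0, so t9 = 1.
Check with in6 = 1 and in0 = 1 and in2 = 1 and in3 = 1 and in5 = 0 and in1=0, in4=0:
t1 = in2 ∨ in4 = 1 ∨ 0 = 1
t2 = in3 ∧ t1 = 1 ∧ 1 = 1
t3 = t2 ∨ in0 = 1 ∨ 1 = 1
t4 = ¬t3 = ¬1 = 0
t5 = in5 ⊕ t4 = 0 ⊕ 0 = 0
t6 = in6 ∧ t5 = 1 ∧ 0 = 0
t7 = t6 ∧ t5 = 0 ∧ 0 = 0
t8 = ¬t7 = ¬0 = 1
t9 = in1 ∨ t8 = 0 ∨ 1 = 1
t10 = ¬t9 = ¬1 = 0
So t10 = 0.

in1=0, in4=0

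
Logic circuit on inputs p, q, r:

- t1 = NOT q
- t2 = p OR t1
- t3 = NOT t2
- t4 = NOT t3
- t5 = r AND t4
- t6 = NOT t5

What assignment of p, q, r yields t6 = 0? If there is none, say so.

p=0 q=0 r=1

t6 = NOT t5 must be 0, so t5 = 1.
t5 = r AND t4 must be 1, so both r = 1 and t4 = 1.
Check with p=0 q=0 r=1:
t1 = NOT q = NOT 0 = 1
t2 = p OR t1 = 0 OR 1 = 1
t3 = NOT t2 = NOT 1 = 0
t4 = NOT t3 = NOT 0 = 1
t5 = r AND t4 = 1 AND 1 = 1
t6 = NOT t5 = NOT 1 = 0
So t6 = 0 as required.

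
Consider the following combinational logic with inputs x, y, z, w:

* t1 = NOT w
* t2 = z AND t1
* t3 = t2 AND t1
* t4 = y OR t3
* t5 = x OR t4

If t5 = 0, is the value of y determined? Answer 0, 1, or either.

0

t5 = x OR t4 must be 0, so both x = 0 and t4 = 0.
t4 = y OR t3 must be 0, so both y = 0 and t3 = 0.
Every assignment with t5 = 0 has y = 0; there are 3 such assignment(s).
  x=0, y=0, z=0, w=0
  x=0, y=0, z=0, w=1
  x=0, y=0, z=1, w=1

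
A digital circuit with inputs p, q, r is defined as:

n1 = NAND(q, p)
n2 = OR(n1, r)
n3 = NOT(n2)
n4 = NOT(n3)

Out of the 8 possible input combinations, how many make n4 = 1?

n4 = NOT(n3) must be 1, so n3 = 0.
n3 = NOT(n2) must be 0, so n2 = 1.
n2 = OR(n1, r) must be 1, so at least one of n1, r is 1.
Enumerating the 8 input combinations, 7 give n4 = 1 and 1 give n4 = 0.

7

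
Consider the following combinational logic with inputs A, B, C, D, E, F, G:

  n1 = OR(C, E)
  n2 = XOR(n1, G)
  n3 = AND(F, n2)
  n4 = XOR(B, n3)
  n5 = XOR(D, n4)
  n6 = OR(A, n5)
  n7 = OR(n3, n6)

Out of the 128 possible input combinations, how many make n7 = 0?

n7 = OR(n3, n6) must be 0, so both n3 = 0 and n6 = 0.
n3 = AND(F, n2) must be 0, so at least one of F, n2 is 0.
n6 = OR(A, n5) must be 0, so both A = 0 and n5 = 0.
Enumerating the 128 input combinations, 24 give n7 = 0 and 104 give n7 = 1.

24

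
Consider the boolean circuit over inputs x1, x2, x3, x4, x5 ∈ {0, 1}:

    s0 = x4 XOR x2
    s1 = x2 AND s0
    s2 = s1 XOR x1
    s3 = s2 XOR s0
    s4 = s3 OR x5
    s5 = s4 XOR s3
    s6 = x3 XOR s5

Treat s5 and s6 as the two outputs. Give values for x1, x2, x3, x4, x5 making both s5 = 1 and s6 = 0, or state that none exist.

Check with x1=0 x2=0 x3=1 x4=0 x5=1:
s0 = x4 XOR x2 = 0 XOR 0 = 0
s1 = x2 AND s0 = 0 AND 0 = 0
s2 = s1 XOR x1 = 0 XOR 0 = 0
s3 = s2 XOR s0 = 0 XOR 0 = 0
s4 = s3 OR x5 = 0 OR 1 = 1
s5 = s4 XOR s3 = 1 XOR 0 = 1
s6 = x3 XOR s5 = 1 XOR 1 = 0
So s5 = 1 and s6 = 0.

x1=0 x2=0 x3=1 x4=0 x5=1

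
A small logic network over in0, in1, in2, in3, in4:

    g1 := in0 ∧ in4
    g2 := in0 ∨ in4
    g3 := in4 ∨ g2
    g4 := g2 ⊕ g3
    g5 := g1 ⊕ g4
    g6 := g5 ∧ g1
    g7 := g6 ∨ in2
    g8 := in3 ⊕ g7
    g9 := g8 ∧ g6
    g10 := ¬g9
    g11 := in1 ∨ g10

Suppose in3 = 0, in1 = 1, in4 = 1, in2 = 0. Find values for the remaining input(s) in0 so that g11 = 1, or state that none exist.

in0=0

g11 = in1 ∨ g10 must be 1, so at least one of in1, g10 is 1.
Check with in3 = 0, in1 = 1, in4 = 1, in2 = 0 and in0=0:
g1 = in0 ∧ in4 = 0 ∧ 1 = 0
g2 = in0 ∨ in4 = 0 ∨ 1 = 1
g3 = in4 ∨ g2 = 1 ∨ 1 = 1
g4 = g2 ⊕ g3 = 1 ⊕ 1 = 0
g5 = g1 ⊕ g4 = 0 ⊕ 0 = 0
g6 = g5 ∧ g1 = 0 ∧ 0 = 0
g7 = g6 ∨ in2 = 0 ∨ 0 = 0
g8 = in3 ⊕ g7 = 0 ⊕ 0 = 0
g9 = g8 ∧ g6 = 0 ∧ 0 = 0
g10 = ¬g9 = ¬0 = 1
g11 = in1 ∨ g10 = 1 ∨ 1 = 1
So g11 = 1.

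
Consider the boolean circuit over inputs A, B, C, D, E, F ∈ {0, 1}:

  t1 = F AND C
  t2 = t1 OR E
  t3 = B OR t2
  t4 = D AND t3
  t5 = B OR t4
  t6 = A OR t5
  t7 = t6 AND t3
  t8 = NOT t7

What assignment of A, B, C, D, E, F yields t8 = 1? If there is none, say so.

A=0, B=0, C=0, D=0, E=1, F=0

t8 = NOT t7 must be 1, so t7 = 0.
Check with A=0, B=0, C=0, D=0, E=1, F=0:
t1 = F AND C = 0 AND 0 = 0
t2 = t1 OR E = 0 OR 1 = 1
t3 = B OR t2 = 0 OR 1 = 1
t4 = D AND t3 = 0 AND 1 = 0
t5 = B OR t4 = 0 OR 0 = 0
t6 = A OR t5 = 0 OR 0 = 0
t7 = t6 AND t3 = 0 AND 1 = 0
t8 = NOT t7 = NOT 0 = 1
So t8 = 1 as required.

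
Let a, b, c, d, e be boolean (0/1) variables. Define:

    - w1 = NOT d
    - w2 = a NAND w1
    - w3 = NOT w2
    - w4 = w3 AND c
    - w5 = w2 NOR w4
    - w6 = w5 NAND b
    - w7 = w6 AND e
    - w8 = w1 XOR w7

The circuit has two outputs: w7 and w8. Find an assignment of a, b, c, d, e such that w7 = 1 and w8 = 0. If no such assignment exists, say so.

a=0, b=1, c=1, d=0, e=1

Check with a=0, b=1, c=1, d=0, e=1:
w1 = NOT d = NOT 0 = 1
w2 = a NAND w1 = 0 NAND 1 = 1
w3 = NOT w2 = NOT 1 = 0
w4 = w3 AND c = 0 AND 1 = 0
w5 = w2 NOR w4 = 1 NOR 0 = 0
w6 = w5 NAND b = 0 NAND 1 = 1
w7 = w6 AND e = 1 AND 1 = 1
w8 = w1 XOR w7 = 1 XOR 1 = 0
So w7 = 1 and w8 = 0.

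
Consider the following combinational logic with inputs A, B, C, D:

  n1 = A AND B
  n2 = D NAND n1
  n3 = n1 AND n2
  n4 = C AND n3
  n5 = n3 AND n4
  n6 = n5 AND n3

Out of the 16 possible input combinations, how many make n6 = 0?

15

n6 = n5 AND n3 must be 0, so at least one of n5, n3 is 0.
Enumerating the 16 input combinations, 15 give n6 = 0 and 1 give n6 = 1.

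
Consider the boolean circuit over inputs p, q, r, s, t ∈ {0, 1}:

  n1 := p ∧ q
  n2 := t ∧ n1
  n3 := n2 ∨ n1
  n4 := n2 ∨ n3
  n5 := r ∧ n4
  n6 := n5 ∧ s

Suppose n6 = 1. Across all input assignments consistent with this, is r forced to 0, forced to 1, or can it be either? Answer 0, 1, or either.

n6 = n5 ∧ s must be 1, so both n5 = 1 and s = 1.
n5 = r ∧ n4 must be 1, so both r = 1 and n4 = 1.
Every assignment with n6 = 1 has r = 1; there are 2 such assignment(s).
  p=1, q=1, r=1, s=1, t=0
  p=1, q=1, r=1, s=1, t=1

1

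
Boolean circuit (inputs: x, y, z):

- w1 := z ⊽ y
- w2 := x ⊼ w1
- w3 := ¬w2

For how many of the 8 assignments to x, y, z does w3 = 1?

w3 = ¬w2 must be 1, so w2 = 0.
Satisfying assignments:
  x=1, y=0, z=0

1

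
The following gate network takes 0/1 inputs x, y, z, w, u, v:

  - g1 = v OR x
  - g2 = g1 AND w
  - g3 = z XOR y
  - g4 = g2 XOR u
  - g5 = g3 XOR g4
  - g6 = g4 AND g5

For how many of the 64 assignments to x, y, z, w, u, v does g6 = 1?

16

g6 = g4 AND g5 must be 1, so both g4 = 1 and g5 = 1.
Enumerating the 64 input combinations, 16 give g6 = 1 and 48 give g6 = 0.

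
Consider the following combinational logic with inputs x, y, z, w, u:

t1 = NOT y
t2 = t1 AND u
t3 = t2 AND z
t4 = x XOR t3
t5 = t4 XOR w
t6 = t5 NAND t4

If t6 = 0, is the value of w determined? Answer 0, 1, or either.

t6 = t5 NAND t4 must be 0, so both t5 = 1 and t4 = 1.
t5 = t4 XOR w must be 1, so t4 and w differ.
t4 = x XOR t3 must be 1, so x and t3 differ.
Every assignment with t6 = 0 has w = 0; there are 8 such assignment(s).

0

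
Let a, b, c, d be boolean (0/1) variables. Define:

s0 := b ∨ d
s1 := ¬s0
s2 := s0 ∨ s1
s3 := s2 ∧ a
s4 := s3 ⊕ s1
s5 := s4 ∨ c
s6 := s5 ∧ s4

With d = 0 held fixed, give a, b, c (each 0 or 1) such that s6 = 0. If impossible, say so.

Check with d = 0 and a=0, b=1, c=1:
s0 = b ∨ d = 1 ∨ 0 = 1
s1 = ¬s0 = ¬1 = 0
s2 = s0 ∨ s1 = 1 ∨ 0 = 1
s3 = s2 ∧ a = 1 ∧ 0 = 0
s4 = s3 ⊕ s1 = 0 ⊕ 0 = 0
s5 = s4 ∨ c = 0 ∨ 1 = 1
s6 = s5 ∧ s4 = 1 ∧ 0 = 0
So s6 = 0.

a=0, b=1, c=1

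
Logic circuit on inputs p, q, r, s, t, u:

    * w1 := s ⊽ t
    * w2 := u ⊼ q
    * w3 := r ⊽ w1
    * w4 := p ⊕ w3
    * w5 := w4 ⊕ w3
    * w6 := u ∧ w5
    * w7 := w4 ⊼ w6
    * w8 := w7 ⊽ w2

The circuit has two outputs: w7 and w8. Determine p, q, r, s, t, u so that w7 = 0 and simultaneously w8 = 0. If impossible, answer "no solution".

Check with p=1, q=0, r=0, s=0, t=0, u=1:
w1 = s ⊽ t = 0 ⊽ 0 = 1
w2 = u ⊼ q = 1 ⊼ 0 = 1
w3 = r ⊽ w1 = 0 ⊽ 1 = 0
w4 = p ⊕ w3 = 1 ⊕ 0 = 1
w5 = w4 ⊕ w3 = 1 ⊕ 0 = 1
w6 = u ∧ w5 = 1 ∧ 1 = 1
w7 = w4 ⊼ w6 = 1 ⊼ 1 = 0
w8 = w7 ⊽ w2 = 0 ⊽ 1 = 0
So w7 = 0 and w8 = 0.

p=1, q=0, r=0, s=0, t=0, u=1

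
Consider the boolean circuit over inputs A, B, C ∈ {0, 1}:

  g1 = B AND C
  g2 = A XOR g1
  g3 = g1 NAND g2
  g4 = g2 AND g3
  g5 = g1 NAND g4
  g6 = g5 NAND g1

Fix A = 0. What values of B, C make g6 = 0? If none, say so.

Check with A = 0 and B=1, C=1:
g1 = B AND C = 1 AND 1 = 1
g2 = A XOR g1 = 0 XOR 1 = 1
g3 = g1 NAND g2 = 1 NAND 1 = 0
g4 = g2 AND g3 = 1 AND 0 = 0
g5 = g1 NAND g4 = 1 NAND 0 = 1
g6 = g5 NAND g1 = 1 NAND 1 = 0
So g6 = 0.

B=1 C=1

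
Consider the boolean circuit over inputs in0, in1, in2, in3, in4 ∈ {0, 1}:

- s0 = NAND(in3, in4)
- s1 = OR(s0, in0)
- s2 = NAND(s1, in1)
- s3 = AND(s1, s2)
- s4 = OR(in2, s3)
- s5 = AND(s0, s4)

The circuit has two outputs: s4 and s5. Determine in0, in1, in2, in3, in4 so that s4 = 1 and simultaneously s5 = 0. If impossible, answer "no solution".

Check with in0=1, in1=0, in2=1, in3=1, in4=1:
s0 = NAND(in3, in4) = NAND(1, 1) = 0
s1 = OR(s0, in0) = OR(0, 1) = 1
s2 = NAND(s1, in1) = NAND(1, 0) = 1
s3 = AND(s1, s2) = AND(1, 1) = 1
s4 = OR(in2, s3) = OR(1, 1) = 1
s5 = AND(s0, s4) = AND(0, 1) = 0
So s4 = 1 and s5 = 0.

in0=1, in1=0, in2=1, in3=1, in4=1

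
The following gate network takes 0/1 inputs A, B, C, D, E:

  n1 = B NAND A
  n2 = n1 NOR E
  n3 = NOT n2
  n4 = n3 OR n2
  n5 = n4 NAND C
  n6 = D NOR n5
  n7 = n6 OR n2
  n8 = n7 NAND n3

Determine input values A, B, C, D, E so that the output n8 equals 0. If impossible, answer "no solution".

n8 = n7 NAND n3 must be 0, so both n7 = 1 and n3 = 1.
n7 = n6 OR n2 must be 1, so at least one of n6, n2 is 1.
n3 = NOT n2 must be 1, so n2 = 0.
Check with A=0, B=1, C=1, D=0, E=0:
n1 = B NAND A = 1 NAND 0 = 1
n2 = n1 NOR E = 1 NOR 0 = 0
n3 = NOT n2 = NOT 0 = 1
n4 = n3 OR n2 = 1 OR 0 = 1
n5 = n4 NAND C = 1 NAND 1 = 0
n6 = D NOR n5 = 0 NOR 0 = 1
n7 = n6 OR n2 = 1 OR 0 = 1
n8 = n7 NAND n3 = 1 NAND 1 = 0
So n8 = 0 as required.

A=0, B=1, C=1, D=0, E=0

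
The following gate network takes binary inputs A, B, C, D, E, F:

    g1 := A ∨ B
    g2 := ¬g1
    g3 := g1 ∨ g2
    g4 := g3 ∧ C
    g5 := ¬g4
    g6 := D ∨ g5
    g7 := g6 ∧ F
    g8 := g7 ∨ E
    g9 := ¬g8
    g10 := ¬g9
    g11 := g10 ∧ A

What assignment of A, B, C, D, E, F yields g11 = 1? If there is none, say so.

g11 = g10 ∧ A must be 1, so both g10 = 1 and A = 1.
g10 = ¬g9 must be 1, so g9 = 0.
g9 = ¬g8 must be 0, so g8 = 1.
Check with A=1 B=0 C=0 D=1 E=0 F=1:
g1 = A ∨ B = 1 ∨ 0 = 1
g2 = ¬g1 = ¬1 = 0
g3 = g1 ∨ g2 = 1 ∨ 0 = 1
g4 = g3 ∧ C = 1 ∧ 0 = 0
g5 = ¬g4 = ¬0 = 1
g6 = D ∨ g5 = 1 ∨ 1 = 1
g7 = g6 ∧ F = 1 ∧ 1 = 1
g8 = g7 ∨ E = 1 ∨ 0 = 1
g9 = ¬g8 = ¬1 = 0
g10 = ¬g9 = ¬0 = 1
g11 = g10 ∧ A = 1 ∧ 1 = 1
So g11 = 1 as required.

A=1 B=0 C=0 D=1 E=0 F=1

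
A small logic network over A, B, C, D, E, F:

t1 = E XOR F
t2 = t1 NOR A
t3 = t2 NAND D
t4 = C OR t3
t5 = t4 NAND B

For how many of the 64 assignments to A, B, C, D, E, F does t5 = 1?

t5 = t4 NAND B must be 1, so at least one of t4, B is 0.
Enumerating the 64 input combinations, 34 give t5 = 1 and 30 give t5 = 0.

34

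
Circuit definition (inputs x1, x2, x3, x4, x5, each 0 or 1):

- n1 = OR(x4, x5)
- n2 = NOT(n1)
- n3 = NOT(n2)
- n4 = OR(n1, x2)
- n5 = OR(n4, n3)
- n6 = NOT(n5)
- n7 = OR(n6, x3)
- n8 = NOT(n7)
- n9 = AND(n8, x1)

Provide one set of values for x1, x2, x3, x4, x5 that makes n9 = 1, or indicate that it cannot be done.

x1=1 x2=1 x3=0 x4=1 x5=1

n9 = AND(n8, x1) must be 1, so both n8 = 1 and x1 = 1.
n8 = NOT(n7) must be 1, so n7 = 0.
Check with x1=1 x2=1 x3=0 x4=1 x5=1:
n1 = OR(x4, x5) = OR(1, 1) = 1
n2 = NOT(n1) = NOT 1 = 0
n3 = NOT(n2) = NOT 0 = 1
n4 = OR(n1, x2) = OR(1, 1) = 1
n5 = OR(n4, n3) = OR(1, 1) = 1
n6 = NOT(n5) = NOT 1 = 0
n7 = OR(n6, x3) = OR(0, 0) = 0
n8 = NOT(n7) = NOT 0 = 1
n9 = AND(n8, x1) = AND(1, 1) = 1
So n9 = 1 as required.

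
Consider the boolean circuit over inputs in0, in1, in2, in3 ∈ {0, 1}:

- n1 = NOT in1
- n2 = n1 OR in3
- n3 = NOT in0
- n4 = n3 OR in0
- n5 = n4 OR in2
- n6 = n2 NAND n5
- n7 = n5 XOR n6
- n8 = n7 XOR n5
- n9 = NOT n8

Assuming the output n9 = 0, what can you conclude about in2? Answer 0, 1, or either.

Both values of in2 occur among assignments with n9 = 0:
  in2=0: in0=0, in1=1, in2=0, in3=0
  in2=1: in0=0, in1=1, in2=1, in3=0

either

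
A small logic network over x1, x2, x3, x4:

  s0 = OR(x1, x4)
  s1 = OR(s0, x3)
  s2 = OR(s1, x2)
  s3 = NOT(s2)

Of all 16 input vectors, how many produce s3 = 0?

15

s3 = NOT(s2) must be 0, so s2 = 1.
s2 = OR(s1, x2) must be 1, so at least one of s1, x2 is 1.
Enumerating the 16 input combinations, 15 give s3 = 0 and 1 give s3 = 1.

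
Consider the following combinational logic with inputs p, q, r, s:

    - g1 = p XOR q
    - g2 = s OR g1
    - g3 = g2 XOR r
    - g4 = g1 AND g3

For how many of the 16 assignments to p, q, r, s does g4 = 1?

4

g4 = g1 AND g3 must be 1, so both g1 = 1 and g3 = 1.
g1 = p XOR q must be 1, so p and q differ.
g3 = g2 XOR r must be 1, so g2 and r differ.
Enumerating the 16 input combinations, 4 give g4 = 1 and 12 give g4 = 0.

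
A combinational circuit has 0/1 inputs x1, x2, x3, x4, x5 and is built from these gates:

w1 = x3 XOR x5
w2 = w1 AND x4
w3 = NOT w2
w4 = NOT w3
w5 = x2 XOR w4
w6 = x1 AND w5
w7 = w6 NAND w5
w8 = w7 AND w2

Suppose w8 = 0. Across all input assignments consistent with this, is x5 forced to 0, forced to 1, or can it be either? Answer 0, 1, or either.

either

Both values of x5 occur among assignments with w8 = 0:
  x5=0: x1=0, x2=0, x3=0, x4=0, x5=0
  x5=1: x1=0, x2=0, x3=0, x4=0, x5=1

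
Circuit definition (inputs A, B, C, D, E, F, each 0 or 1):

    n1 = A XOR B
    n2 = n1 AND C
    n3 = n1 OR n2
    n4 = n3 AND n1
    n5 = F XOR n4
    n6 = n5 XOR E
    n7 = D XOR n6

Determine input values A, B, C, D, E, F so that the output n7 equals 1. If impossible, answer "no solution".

A=1, B=0, C=0, D=0, E=0, F=0

n7 = D XOR n6 must be 1, so D and n6 differ.
Check with A=1, B=0, C=0, D=0, E=0, F=0:
n1 = A XOR B = 1 XOR 0 = 1
n2 = n1 AND C = 1 AND 0 = 0
n3 = n1 OR n2 = 1 OR 0 = 1
n4 = n3 AND n1 = 1 AND 1 = 1
n5 = F XOR n4 = 0 XOR 1 = 1
n6 = n5 XOR E = 1 XOR 0 = 1
n7 = D XOR n6 = 0 XOR 1 = 1
So n7 = 1 as required.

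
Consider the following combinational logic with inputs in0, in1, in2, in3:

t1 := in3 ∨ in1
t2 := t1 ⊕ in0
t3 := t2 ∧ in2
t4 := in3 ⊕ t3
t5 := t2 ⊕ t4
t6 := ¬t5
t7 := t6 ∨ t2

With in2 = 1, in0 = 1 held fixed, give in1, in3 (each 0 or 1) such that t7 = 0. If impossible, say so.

in1=1 in3=1

Check with in2 = 1, in0 = 1 and in1=1, in3=1:
t1 = in3 ∨ in1 = 1 ∨ 1 = 1
t2 = t1 ⊕ in0 = 1 ⊕ 1 = 0
t3 = t2 ∧ in2 = 0 ∧ 1 = 0
t4 = in3 ⊕ t3 = 1 ⊕ 0 = 1
t5 = t2 ⊕ t4 = 0 ⊕ 1 = 1
t6 = ¬t5 = ¬1 = 0
t7 = t6 ∨ t2 = 0 ∨ 0 = 0
So t7 = 0.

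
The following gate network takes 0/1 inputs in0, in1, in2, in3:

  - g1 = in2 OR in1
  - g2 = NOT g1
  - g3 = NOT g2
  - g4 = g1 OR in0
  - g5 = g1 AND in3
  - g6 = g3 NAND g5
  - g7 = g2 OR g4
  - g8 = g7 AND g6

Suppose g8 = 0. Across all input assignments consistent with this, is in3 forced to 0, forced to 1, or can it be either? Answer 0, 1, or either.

1

g8 = g7 AND g6 must be 0, so at least one of g7, g6 is 0.
Every assignment with g8 = 0 has in3 = 1; there are 6 such assignment(s).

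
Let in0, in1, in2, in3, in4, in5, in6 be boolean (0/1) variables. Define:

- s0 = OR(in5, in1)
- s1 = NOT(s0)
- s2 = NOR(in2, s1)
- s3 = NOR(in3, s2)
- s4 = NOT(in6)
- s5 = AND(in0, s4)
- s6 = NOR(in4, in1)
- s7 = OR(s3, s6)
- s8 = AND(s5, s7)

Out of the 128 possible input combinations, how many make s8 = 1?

s8 = AND(s5, s7) must be 1, so both s5 = 1 and s7 = 1.
Enumerating the 128 input combinations, 15 give s8 = 1 and 113 give s8 = 0.

15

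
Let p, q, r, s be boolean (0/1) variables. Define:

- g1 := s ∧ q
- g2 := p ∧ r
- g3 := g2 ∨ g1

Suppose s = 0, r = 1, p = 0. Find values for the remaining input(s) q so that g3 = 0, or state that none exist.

q=1

g3 = g2 ∨ g1 must be 0, so both g2 = 0 and g1 = 0.
Check with s = 0, r = 1, p = 0 and q=1:
g1 = s ∧ q = 0 ∧ 1 = 0
g2 = p ∧ r = 0 ∧ 1 = 0
g3 = g2 ∨ g1 = 0 ∨ 0 = 0
So g3 = 0.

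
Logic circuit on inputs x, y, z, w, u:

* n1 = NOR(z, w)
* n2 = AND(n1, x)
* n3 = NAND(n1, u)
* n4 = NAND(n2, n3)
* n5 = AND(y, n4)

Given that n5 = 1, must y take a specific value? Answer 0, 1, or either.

n5 = AND(y, n4) must be 1, so both y = 1 and n4 = 1.
n4 = NAND(n2, n3) must be 1, so at least one of n2, n3 is 0.
Every assignment with n5 = 1 has y = 1; there are 15 such assignment(s).

1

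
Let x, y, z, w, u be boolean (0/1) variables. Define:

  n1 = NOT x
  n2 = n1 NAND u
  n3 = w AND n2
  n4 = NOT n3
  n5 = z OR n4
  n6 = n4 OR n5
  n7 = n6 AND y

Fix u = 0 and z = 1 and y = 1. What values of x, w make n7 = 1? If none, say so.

x=0 w=1

Check with u = 0 and z = 1 and y = 1 and x=0, w=1:
n1 = NOT x = NOT 0 = 1
n2 = n1 NAND u = 1 NAND 0 = 1
n3 = w AND n2 = 1 AND 1 = 1
n4 = NOT n3 = NOT 1 = 0
n5 = z OR n4 = 1 OR 0 = 1
n6 = n4 OR n5 = 0 OR 1 = 1
n7 = n6 AND y = 1 AND 1 = 1
So n7 = 1.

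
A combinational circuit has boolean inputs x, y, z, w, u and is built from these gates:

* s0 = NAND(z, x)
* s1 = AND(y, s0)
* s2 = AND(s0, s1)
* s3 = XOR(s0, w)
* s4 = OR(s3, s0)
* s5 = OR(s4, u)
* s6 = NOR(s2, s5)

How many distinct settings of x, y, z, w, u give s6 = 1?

s6 = NOR(s2, s5) must be 1, so both s2 = 0 and s5 = 0.
s2 = AND(s0, s1) must be 0, so at least one of s0, s1 is 0.
Satisfying assignments:
  x=1, y=0, z=1, w=0, u=0
  x=1, y=1, z=1, w=0, u=0

2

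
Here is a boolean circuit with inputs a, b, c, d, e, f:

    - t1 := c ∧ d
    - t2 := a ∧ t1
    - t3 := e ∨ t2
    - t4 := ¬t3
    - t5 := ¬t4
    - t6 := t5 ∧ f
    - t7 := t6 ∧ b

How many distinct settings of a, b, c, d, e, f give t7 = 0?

t7 = t6 ∧ b must be 0, so at least one of t6, b is 0.
Enumerating the 64 input combinations, 55 give t7 = 0 and 9 give t7 = 1.

55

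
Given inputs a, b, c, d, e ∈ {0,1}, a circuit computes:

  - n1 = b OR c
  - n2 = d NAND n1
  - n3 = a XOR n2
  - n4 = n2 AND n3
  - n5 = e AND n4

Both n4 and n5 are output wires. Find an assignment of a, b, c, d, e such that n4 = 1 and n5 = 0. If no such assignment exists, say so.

Check with a=0, b=1, c=1, d=0, e=0:
n1 = b OR c = 1 OR 1 = 1
n2 = d NAND n1 = 0 NAND 1 = 1
n3 = a XOR n2 = 0 XOR 1 = 1
n4 = n2 AND n3 = 1 AND 1 = 1
n5 = e AND n4 = 0 AND 1 = 0
So n4 = 1 and n5 = 0.

a=0, b=1, c=1, d=0, e=0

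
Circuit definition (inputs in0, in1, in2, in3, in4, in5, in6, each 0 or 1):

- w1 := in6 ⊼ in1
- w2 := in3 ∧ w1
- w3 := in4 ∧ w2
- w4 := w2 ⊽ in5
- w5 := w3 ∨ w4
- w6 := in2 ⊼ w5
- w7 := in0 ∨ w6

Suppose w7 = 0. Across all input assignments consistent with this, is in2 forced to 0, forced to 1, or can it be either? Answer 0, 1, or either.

1

w7 = in0 ∨ w6 must be 0, so both in0 = 0 and w6 = 0.
w6 = in2 ⊼ w5 must be 0, so both in2 = 1 and w5 = 1.
w5 = w3 ∨ w4 must be 1, so at least one of w3, w4 is 1.
Every assignment with w7 = 0 has in2 = 1; there are 16 such assignment(s).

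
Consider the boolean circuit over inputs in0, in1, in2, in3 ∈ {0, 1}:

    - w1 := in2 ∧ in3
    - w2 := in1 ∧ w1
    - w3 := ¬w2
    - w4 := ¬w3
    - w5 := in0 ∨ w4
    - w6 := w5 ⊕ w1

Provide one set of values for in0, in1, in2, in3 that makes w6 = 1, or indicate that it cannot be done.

Check with in0=1 in1=1 in2=0 in3=1:
w1 = in2 ∧ in3 = 0 ∧ 1 = 0
w2 = in1 ∧ w1 = 1 ∧ 0 = 0
w3 = ¬w2 = ¬0 = 1
w4 = ¬w3 = ¬1 = 0
w5 = in0 ∨ w4 = 1 ∨ 0 = 1
w6 = w5 ⊕ w1 = 1 ⊕ 0 = 1
So w6 = 1 as required.

in0=1 in1=1 in2=0 in3=1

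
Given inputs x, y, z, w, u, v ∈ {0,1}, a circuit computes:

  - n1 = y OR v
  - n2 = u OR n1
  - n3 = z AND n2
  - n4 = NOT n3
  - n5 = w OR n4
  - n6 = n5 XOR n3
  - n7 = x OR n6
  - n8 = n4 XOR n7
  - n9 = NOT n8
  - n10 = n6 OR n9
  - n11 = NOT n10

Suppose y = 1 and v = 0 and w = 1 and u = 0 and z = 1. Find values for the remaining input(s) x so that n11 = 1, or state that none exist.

x=1

n11 = NOT n10 must be 1, so n10 = 0.
Check with y = 1 and v = 0 and w = 1 and u = 0 and z = 1 and x=1:
n1 = y OR v = 1 OR 0 = 1
n2 = u OR n1 = 0 OR 1 = 1
n3 = z AND n2 = 1 AND 1 = 1
n4 = NOT n3 = NOT 1 = 0
n5 = w OR n4 = 1 OR 0 = 1
n6 = n5 XOR n3 = 1 XOR 1 = 0
n7 = x OR n6 = 1 OR 0 = 1
n8 = n4 XOR n7 = 0 XOR 1 = 1
n9 = NOT n8 = NOT 1 = 0
n10 = n6 OR n9 = 0 OR 0 = 0
n11 = NOT n10 = NOT 0 = 1
So n11 = 1.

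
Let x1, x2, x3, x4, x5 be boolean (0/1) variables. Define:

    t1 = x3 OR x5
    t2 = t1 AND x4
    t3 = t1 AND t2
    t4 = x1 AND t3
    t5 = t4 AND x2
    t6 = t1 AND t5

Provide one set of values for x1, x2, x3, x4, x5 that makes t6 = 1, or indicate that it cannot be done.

t6 = t1 AND t5 must be 1, so both t1 = 1 and t5 = 1.
t1 = x3 OR x5 must be 1, so at least one of x3, x5 is 1.
Check with x1=1 x2=1 x3=0 x4=1 x5=1:
t1 = x3 OR x5 = 0 OR 1 = 1
t2 = t1 AND x4 = 1 AND 1 = 1
t3 = t1 AND t2 = 1 AND 1 = 1
t4 = x1 AND t3 = 1 AND 1 = 1
t5 = t4 AND x2 = 1 AND 1 = 1
t6 = t1 AND t5 = 1 AND 1 = 1
So t6 = 1 as required.

x1=1 x2=1 x3=0 x4=1 x5=1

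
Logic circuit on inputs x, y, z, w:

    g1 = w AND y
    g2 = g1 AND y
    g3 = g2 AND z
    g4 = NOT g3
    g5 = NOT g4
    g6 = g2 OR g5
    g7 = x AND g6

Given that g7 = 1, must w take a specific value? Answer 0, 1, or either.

g7 = x AND g6 must be 1, so both x = 1 and g6 = 1.
g6 = g2 OR g5 must be 1, so at least one of g2, g5 is 1.
Every assignment with g7 = 1 has w = 1; there are 2 such assignment(s).
  x=1, y=1, z=0, w=1
  x=1, y=1, z=1, w=1

1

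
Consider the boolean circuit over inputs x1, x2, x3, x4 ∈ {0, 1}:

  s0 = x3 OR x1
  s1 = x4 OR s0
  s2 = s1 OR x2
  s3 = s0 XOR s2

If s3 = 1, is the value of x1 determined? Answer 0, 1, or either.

s3 = s0 XOR s2 must be 1, so s0 and s2 differ.
Every assignment with s3 = 1 has x1 = 0; there are 3 such assignment(s).
  x1=0, x2=0, x3=0, x4=1
  x1=0, x2=1, x3=0, x4=0
  x1=0, x2=1, x3=0, x4=1

0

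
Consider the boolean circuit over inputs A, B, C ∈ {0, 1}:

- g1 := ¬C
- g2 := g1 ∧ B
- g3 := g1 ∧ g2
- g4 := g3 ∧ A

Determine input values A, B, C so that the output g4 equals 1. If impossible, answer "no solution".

A=1, B=1, C=0

Check with A=1, B=1, C=0:
g1 = ¬C = ¬0 = 1
g2 = g1 ∧ B = 1 ∧ 1 = 1
g3 = g1 ∧ g2 = 1 ∧ 1 = 1
g4 = g3 ∧ A = 1 ∧ 1 = 1
So g4 = 1 as required.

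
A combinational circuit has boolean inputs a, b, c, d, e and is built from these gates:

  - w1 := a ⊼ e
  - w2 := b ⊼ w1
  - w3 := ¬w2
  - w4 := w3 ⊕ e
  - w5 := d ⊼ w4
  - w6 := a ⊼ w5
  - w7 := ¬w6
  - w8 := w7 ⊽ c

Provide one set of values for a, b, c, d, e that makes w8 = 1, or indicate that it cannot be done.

a=1, b=1, c=0, d=1, e=0

w8 = w7 ⊽ c must be 1, so both w7 = 0 and c = 0.
w7 = ¬w6 must be 0, so w6 = 1.
Check with a=1, b=1, c=0, d=1, e=0:
w1 = a ⊼ e = 1 ⊼ 0 = 1
w2 = b ⊼ w1 = 1 ⊼ 1 = 0
w3 = ¬w2 = ¬0 = 1
w4 = w3 ⊕ e = 1 ⊕ 0 = 1
w5 = d ⊼ w4 = 1 ⊼ 1 = 0
w6 = a ⊼ w5 = 1 ⊼ 0 = 1
w7 = ¬w6 = ¬1 = 0
w8 = w7 ⊽ c = 0 ⊽ 0 = 1
So w8 = 1 as required.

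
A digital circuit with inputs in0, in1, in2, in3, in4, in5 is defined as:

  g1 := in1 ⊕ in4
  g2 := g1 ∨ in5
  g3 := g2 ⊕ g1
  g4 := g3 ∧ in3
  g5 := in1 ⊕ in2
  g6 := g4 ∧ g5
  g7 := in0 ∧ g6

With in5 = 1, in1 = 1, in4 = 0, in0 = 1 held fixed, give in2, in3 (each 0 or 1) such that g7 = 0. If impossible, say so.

in2=0, in3=1

g7 = in0 ∧ g6 must be 0, so at least one of in0, g6 is 0.
Check with in5 = 1, in1 = 1, in4 = 0, in0 = 1 and in2=0, in3=1:
g1 = in1 ⊕ in4 = 1 ⊕ 0 = 1
g2 = g1 ∨ in5 = 1 ∨ 1 = 1
g3 = g2 ⊕ g1 = 1 ⊕ 1 = 0
g4 = g3 ∧ in3 = 0 ∧ 1 = 0
g5 = in1 ⊕ in2 = 1 ⊕ 0 = 1
g6 = g4 ∧ g5 = 0 ∧ 1 = 0
g7 = in0 ∧ g6 = 1 ∧ 0 = 0
So g7 = 0.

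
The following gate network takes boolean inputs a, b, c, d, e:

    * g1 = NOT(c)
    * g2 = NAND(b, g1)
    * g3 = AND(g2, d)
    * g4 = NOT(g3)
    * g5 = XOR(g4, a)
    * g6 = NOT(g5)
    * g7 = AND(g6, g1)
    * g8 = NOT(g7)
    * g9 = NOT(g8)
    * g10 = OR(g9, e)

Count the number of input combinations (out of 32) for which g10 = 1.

20

g10 = OR(g9, e) must be 1, so at least one of g9, e is 1.
Enumerating the 32 input combinations, 20 give g10 = 1 and 12 give g10 = 0.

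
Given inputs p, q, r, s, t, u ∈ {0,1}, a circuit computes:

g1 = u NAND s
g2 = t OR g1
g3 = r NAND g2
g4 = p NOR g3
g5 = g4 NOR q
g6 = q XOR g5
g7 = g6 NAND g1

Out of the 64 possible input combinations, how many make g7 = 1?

22

g7 = g6 NAND g1 must be 1, so at least one of g6, g1 is 0.
Enumerating the 64 input combinations, 22 give g7 = 1 and 42 give g7 = 0.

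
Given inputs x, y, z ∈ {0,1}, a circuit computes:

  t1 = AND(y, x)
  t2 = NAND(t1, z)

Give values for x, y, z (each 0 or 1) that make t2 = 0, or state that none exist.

x=1 y=1 z=1

Check with x=1 y=1 z=1:
t1 = AND(y, x) = AND(1, 1) = 1
t2 = NAND(t1, z) = NAND(1, 1) = 0
So t2 = 0 as required.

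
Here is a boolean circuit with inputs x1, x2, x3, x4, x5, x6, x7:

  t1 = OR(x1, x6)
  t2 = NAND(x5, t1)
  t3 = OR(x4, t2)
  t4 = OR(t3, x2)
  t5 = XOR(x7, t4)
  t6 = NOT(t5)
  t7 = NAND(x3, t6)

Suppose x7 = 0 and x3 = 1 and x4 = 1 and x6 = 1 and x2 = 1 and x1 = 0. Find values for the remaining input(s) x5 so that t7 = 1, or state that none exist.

Check with x7 = 0 and x3 = 1 and x4 = 1 and x6 = 1 and x2 = 1 and x1 = 0 and x5=1:
t1 = OR(x1, x6) = OR(0, 1) = 1
t2 = NAND(x5, t1) = NAND(1, 1) = 0
t3 = OR(x4, t2) = OR(1, 0) = 1
t4 = OR(t3, x2) = OR(1, 1) = 1
t5 = XOR(x7, t4) = XOR(0, 1) = 1
t6 = NOT(t5) = NOT 1 = 0
t7 = NAND(x3, t6) = NAND(1, 0) = 1
So t7 = 1.

x5=1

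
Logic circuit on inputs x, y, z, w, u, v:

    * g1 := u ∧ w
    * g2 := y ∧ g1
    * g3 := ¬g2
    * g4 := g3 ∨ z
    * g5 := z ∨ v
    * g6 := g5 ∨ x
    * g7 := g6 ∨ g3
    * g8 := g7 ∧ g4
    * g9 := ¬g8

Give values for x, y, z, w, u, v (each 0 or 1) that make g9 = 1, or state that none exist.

x=1, y=1, z=0, w=1, u=1, v=1

g9 = ¬g8 must be 1, so g8 = 0.
Check with x=1, y=1, z=0, w=1, u=1, v=1:
g1 = u ∧ w = 1 ∧ 1 = 1
g2 = y ∧ g1 = 1 ∧ 1 = 1
g3 = ¬g2 = ¬1 = 0
g4 = g3 ∨ z = 0 ∨ 0 = 0
g5 = z ∨ v = 0 ∨ 1 = 1
g6 = g5 ∨ x = 1 ∨ 1 = 1
g7 = g6 ∨ g3 = 1 ∨ 0 = 1
g8 = g7 ∧ g4 = 1 ∧ 0 = 0
g9 = ¬g8 = ¬0 = 1
So g9 = 1 as required.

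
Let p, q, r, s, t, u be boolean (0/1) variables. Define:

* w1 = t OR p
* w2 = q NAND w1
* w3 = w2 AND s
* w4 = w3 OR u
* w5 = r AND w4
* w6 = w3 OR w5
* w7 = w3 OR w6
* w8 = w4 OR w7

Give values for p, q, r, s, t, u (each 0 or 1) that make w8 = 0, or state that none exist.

w8 = w4 OR w7 must be 0, so both w4 = 0 and w7 = 0.
Check with p=1, q=0, r=1, s=0, t=1, u=0:
w1 = t OR p = 1 OR 1 = 1
w2 = q NAND w1 = 0 NAND 1 = 1
w3 = w2 AND s = 1 AND 0 = 0
w4 = w3 OR u = 0 OR 0 = 0
w5 = r AND w4 = 1 AND 0 = 0
w6 = w3 OR w5 = 0 OR 0 = 0
w7 = w3 OR w6 = 0 OR 0 = 0
w8 = w4 OR w7 = 0 OR 0 = 0
So w8 = 0 as required.

p=1, q=0, r=1, s=0, t=1, u=0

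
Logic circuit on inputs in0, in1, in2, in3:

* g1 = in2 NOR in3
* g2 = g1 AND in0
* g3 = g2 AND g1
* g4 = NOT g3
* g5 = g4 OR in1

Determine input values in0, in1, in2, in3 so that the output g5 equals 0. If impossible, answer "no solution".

in0=1 in1=0 in2=0 in3=0

Check with in0=1 in1=0 in2=0 in3=0:
g1 = in2 NOR in3 = 0 NOR 0 = 1
g2 = g1 AND in0 = 1 AND 1 = 1
g3 = g2 AND g1 = 1 AND 1 = 1
g4 = NOT g3 = NOT 1 = 0
g5 = g4 OR in1 = 0 OR 0 = 0
So g5 = 0 as required.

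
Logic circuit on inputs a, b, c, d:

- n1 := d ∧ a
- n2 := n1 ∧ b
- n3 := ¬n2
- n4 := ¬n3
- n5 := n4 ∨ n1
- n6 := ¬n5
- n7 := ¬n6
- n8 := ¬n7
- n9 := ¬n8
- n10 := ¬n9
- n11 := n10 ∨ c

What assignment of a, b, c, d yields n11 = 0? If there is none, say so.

a=1, b=1, c=0, d=1

Check with a=1, b=1, c=0, d=1:
n1 = d ∧ a = 1 ∧ 1 = 1
n2 = n1 ∧ b = 1 ∧ 1 = 1
n3 = ¬n2 = ¬1 = 0
n4 = ¬n3 = ¬0 = 1
n5 = n4 ∨ n1 = 1 ∨ 1 = 1
n6 = ¬n5 = ¬1 = 0
n7 = ¬n6 = ¬0 = 1
n8 = ¬n7 = ¬1 = 0
n9 = ¬n8 = ¬0 = 1
n10 = ¬n9 = ¬1 = 0
n11 = n10 ∨ c = 0 ∨ 0 = 0
So n11 = 0 as required.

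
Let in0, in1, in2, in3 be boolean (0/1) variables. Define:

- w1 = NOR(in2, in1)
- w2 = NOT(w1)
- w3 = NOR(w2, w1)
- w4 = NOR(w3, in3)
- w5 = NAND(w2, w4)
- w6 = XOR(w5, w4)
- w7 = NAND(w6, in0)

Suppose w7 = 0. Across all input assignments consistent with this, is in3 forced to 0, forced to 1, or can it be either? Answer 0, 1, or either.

either

Both values of in3 occur among assignments with w7 = 0:
  in3=0: in0=1, in1=0, in2=1, in3=0
  in3=1: in0=1, in1=0, in2=0, in3=1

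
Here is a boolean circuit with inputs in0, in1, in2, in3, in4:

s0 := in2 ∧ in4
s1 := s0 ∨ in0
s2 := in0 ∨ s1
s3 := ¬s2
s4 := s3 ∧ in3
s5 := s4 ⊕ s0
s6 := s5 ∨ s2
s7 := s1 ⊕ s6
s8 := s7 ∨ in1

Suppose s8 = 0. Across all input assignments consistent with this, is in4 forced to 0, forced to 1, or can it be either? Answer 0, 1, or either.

Both values of in4 occur among assignments with s8 = 0:
  in4=0: in0=0, in1=0, in2=0, in3=0, in4=0
  in4=1: in0=0, in1=0, in2=0, in3=0, in4=1

either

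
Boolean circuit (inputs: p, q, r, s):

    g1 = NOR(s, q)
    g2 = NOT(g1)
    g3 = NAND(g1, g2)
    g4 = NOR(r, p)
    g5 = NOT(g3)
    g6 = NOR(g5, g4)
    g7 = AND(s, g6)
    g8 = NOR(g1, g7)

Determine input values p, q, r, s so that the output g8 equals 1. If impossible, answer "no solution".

g8 = NOR(g1, g7) must be 1, so both g1 = 0 and g7 = 0.
g1 = NOR(s, q) must be 0, so at least one of s, q is 1.
g7 = AND(s, g6) must be 0, so at least one of s, g6 is 0.
Check with p=0, q=0, r=0, s=1:
g1 = NOR(s, q) = NOR(1, 0) = 0
g2 = NOT(g1) = NOT 0 = 1
g3 = NAND(g1, g2) = NAND(0, 1) = 1
g4 = NOR(r, p) = NOR(0, 0) = 1
g5 = NOT(g3) = NOT 1 = 0
g6 = NOR(g5, g4) = NOR(0, 1) = 0
g7 = AND(s, g6) = AND(1, 0) = 0
g8 = NOR(g1, g7) = NOR(0, 0) = 1
So g8 = 1 as required.

p=0, q=0, r=0, s=1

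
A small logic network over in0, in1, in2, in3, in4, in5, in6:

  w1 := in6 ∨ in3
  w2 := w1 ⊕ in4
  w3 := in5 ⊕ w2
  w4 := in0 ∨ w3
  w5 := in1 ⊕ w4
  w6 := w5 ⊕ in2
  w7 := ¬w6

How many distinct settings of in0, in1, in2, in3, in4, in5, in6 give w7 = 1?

64

w7 = ¬w6 must be 1, so w6 = 0.
w6 = w5 ⊕ in2 must be 0, so w5 and in2 are equal.
Enumerating the 128 input combinations, 64 give w7 = 1 and 64 give w7 = 0.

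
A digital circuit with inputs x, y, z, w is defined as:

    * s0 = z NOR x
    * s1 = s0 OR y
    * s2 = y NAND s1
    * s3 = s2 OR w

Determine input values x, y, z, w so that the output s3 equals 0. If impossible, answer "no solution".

x=1 y=1 z=1 w=0

s3 = s2 OR w must be 0, so both s2 = 0 and w = 0.
Check with x=1 y=1 z=1 w=0:
s0 = z NOR x = 1 NOR 1 = 0
s1 = s0 OR y = 0 OR 1 = 1
s2 = y NAND s1 = 1 NAND 1 = 0
s3 = s2 OR w = 0 OR 0 = 0
So s3 = 0 as required.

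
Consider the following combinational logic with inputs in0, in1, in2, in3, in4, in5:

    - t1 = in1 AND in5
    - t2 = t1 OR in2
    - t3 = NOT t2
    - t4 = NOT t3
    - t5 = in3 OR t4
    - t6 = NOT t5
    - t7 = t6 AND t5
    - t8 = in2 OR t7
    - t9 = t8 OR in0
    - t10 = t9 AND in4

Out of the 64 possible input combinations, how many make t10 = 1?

24

t10 = t9 AND in4 must be 1, so both t9 = 1 and in4 = 1.
t9 = t8 OR in0 must be 1, so at least one of t8, in0 is 1.
Enumerating the 64 input combinations, 24 give t10 = 1 and 40 give t10 = 0.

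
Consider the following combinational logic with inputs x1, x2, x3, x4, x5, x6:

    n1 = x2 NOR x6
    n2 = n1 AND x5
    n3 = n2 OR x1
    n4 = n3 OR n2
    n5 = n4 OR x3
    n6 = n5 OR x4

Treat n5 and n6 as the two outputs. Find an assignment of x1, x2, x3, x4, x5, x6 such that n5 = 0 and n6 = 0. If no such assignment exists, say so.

Check with x1=0, x2=1, x3=0, x4=0, x5=1, x6=0:
n1 = x2 NOR x6 = 1 NOR 0 = 0
n2 = n1 AND x5 = 0 AND 1 = 0
n3 = n2 OR x1 = 0 OR 0 = 0
n4 = n3 OR n2 = 0 OR 0 = 0
n5 = n4 OR x3 = 0 OR 0 = 0
n6 = n5 OR x4 = 0 OR 0 = 0
So n5 = 0 and n6 = 0.

x1=0, x2=1, x3=0, x4=0, x5=1, x6=0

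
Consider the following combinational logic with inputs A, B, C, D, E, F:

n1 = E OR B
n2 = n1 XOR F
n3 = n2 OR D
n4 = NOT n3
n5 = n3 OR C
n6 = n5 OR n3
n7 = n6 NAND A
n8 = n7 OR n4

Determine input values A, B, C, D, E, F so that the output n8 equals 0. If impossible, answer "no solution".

A=1, B=1, C=1, D=0, E=0, F=0

n8 = n7 OR n4 must be 0, so both n7 = 0 and n4 = 0.
Check with A=1, B=1, C=1, D=0, E=0, F=0:
n1 = E OR B = 0 OR 1 = 1
n2 = n1 XOR F = 1 XOR 0 = 1
n3 = n2 OR D = 1 OR 0 = 1
n4 = NOT n3 = NOT 1 = 0
n5 = n3 OR C = 1 OR 1 = 1
n6 = n5 OR n3 = 1 OR 1 = 1
n7 = n6 NAND A = 1 NAND 1 = 0
n8 = n7 OR n4 = 0 OR 0 = 0
So n8 = 0 as required.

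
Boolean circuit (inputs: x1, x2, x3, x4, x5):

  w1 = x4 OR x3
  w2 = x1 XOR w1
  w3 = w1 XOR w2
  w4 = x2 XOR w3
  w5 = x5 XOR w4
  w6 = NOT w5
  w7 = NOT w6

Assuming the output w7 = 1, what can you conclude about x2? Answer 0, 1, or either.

Both values of x2 occur among assignments with w7 = 1:
  x2=0: x1=0, x2=0, x3=0, x4=0, x5=1
  x2=1: x1=0, x2=1, x3=0, x4=0, x5=0

either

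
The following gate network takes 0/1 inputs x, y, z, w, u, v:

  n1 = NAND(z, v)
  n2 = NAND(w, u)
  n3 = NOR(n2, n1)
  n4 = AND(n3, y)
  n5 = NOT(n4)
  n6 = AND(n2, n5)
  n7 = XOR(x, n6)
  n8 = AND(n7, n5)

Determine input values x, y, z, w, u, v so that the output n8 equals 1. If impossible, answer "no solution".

n8 = AND(n7, n5) must be 1, so both n7 = 1 and n5 = 1.
n7 = XOR(x, n6) must be 1, so x and n6 differ.
n5 = NOT(n4) must be 1, so n4 = 0.
Check with x=0, y=1, z=1, w=1, u=0, v=1:
n1 = NAND(z, v) = NAND(1, 1) = 0
n2 = NAND(w, u) = NAND(1, 0) = 1
n3 = NOR(n2, n1) = NOR(1, 0) = 0
n4 = AND(n3, y) = AND(0, 1) = 0
n5 = NOT(n4) = NOT 0 = 1
n6 = AND(n2, n5) = AND(1, 1) = 1
n7 = XOR(x, n6) = XOR(0, 1) = 1
n8 = AND(n7, n5) = AND(1, 1) = 1
So n8 = 1 as required.

x=0, y=1, z=1, w=1, u=0, v=1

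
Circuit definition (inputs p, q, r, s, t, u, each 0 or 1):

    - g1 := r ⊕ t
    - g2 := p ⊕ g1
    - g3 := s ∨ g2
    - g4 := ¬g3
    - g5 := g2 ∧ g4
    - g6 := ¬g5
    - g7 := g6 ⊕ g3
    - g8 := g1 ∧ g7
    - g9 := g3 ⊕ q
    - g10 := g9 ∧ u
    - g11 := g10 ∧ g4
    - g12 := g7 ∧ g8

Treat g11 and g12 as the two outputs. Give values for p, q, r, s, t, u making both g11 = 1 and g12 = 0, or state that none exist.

Check with p=0 q=1 r=1 s=0 t=1 u=1:
g1 = r ⊕ t = 1 ⊕ 1 = 0
g2 = p ⊕ g1 = 0 ⊕ 0 = 0
g3 = s ∨ g2 = 0 ∨ 0 = 0
g4 = ¬g3 = ¬0 = 1
g5 = g2 ∧ g4 = 0 ∧ 1 = 0
g6 = ¬g5 = ¬0 = 1
g7 = g6 ⊕ g3 = 1 ⊕ 0 = 1
g8 = g1 ∧ g7 = 0 ∧ 1 = 0
g9 = g3 ⊕ q = 0 ⊕ 1 = 1
g10 = g9 ∧ u = 1 ∧ 1 = 1
g11 = g10 ∧ g4 = 1 ∧ 1 = 1
g12 = g7 ∧ g8 = 1 ∧ 0 = 0
So g11 = 1 and g12 = 0.

p=0 q=1 r=1 s=0 t=1 u=1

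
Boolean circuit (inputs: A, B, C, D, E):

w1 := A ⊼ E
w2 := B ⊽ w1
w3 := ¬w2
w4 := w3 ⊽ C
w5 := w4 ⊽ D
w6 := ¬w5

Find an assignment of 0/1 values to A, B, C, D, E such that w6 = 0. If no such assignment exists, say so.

A=1 B=0 C=1 D=0 E=1

w6 = ¬w5 must be 0, so w5 = 1.
w5 = w4 ⊽ D must be 1, so both w4 = 0 and D = 0.
w4 = w3 ⊽ C must be 0, so at least one of w3, C is 1.
Check with A=1 B=0 C=1 D=0 E=1:
w1 = A ⊼ E = 1 ⊼ 1 = 0
w2 = B ⊽ w1 = 0 ⊽ 0 = 1
w3 = ¬w2 = ¬1 = 0
w4 = w3 ⊽ C = 0 ⊽ 1 = 0
w5 = w4 ⊽ D = 0 ⊽ 0 = 1
w6 = ¬w5 = ¬1 = 0
So w6 = 0 as required.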